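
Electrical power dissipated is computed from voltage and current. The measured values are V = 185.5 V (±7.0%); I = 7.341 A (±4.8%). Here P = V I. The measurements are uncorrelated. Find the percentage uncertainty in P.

8.49%

Each factor contributes (exponent × relative error)² to (δP/P)²:
  (1·δV/V)² = (1×0.0700)² = 0.00490;  (1·δI/I)² = (1×0.0480)² = 0.00230
δP/P = √(0.00720) = 0.0849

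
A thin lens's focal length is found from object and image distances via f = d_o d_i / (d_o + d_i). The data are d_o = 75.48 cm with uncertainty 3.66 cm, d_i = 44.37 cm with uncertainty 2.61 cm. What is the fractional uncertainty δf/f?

0.0412

∂f/∂d_o = (d_i/(d_o+d_i))² = 0.137;  ∂f/∂d_i = (d_o/(d_o+d_i))² = 0.397
δf = √((∂f/∂d_o · δd_o)² + (∂f/∂d_i · δd_i)²) = √(0.252 + 1.07) = 1.15 cm
f = 27.94 cm, so δf/f = 1.15/27.94 = 0.0412.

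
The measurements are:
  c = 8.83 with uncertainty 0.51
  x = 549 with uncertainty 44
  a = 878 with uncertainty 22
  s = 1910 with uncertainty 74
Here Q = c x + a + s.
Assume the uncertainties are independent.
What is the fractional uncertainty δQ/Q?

0.0635

Let p = c·x = 4850. δp/p = √((1·δc/c)² + (1·δx/x)²) = √(0.00334 + 0.00642) = 0.0988, so δp = 479.
Q = p + a + s: δQ = √(δp² + δa² + δs²) = √(2.29e+05 + 484 + 5480) = 485
Q = 7640, so δQ/Q = 485/7640 = 0.0635.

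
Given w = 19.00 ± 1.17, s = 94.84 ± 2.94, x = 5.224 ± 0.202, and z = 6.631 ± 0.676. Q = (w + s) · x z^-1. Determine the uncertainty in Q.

Let u = w + s = 113.8. δu = √(δw² + δs²) = √(1.37 + 8.64) = 3.16, so δu/u = 0.0278.
Q is then a monomial in u, x, z:
δQ/Q = √((δu/u)² + (1·δx/x)² + (-1·δz/z)²) = √(0.000773 + 0.00150 + 0.0104) = 0.113
Q = 89.68, so δQ = 0.113 × 89.68 = 10.1.

10.1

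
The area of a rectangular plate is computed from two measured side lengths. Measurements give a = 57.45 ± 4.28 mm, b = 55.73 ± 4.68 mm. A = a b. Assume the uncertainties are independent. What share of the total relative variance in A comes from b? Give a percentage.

(δA/A)² = (1·δa/a)² + (1·δb/b)²
  a term: (1×0.0745)² = 0.00555
  b term: (1×0.0840)² = 0.00705
Total = 0.0126. Share from b = 0.00705/0.0126 = 0.560.

56.0%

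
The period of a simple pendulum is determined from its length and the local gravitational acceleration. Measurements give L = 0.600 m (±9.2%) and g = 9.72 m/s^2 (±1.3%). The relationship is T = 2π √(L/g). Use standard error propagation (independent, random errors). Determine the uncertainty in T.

0.0725 s

Relative error in a monomial: (δT/T)² = Σ (nᵢ · δxᵢ/xᵢ)².
  (½·δL/L)² = (0.5×0.0920)² = 0.00212;  (−½·δg/g)² = (-0.5×0.0130)² = 4.23e-05
δT/T = √(0.00216) = 0.0465
T = 1.56 s, so δT = 0.0465 × 1.56 = 0.0725 s.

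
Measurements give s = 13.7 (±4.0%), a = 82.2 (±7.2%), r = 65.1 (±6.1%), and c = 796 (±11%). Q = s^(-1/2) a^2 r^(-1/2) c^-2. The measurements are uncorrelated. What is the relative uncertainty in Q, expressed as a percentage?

Relative error in a monomial: (δQ/Q)² = Σ (nᵢ · δxᵢ/xᵢ)².
  (−½·δs/s)² = (-0.5×0.0400)² = 0.000400;  (2·δa/a)² = (2×0.0720)² = 0.0207;  (−½·δr/r)² = (-0.5×0.0610)² = 0.000930;  (-2·δc/c)² = (-2×0.110)² = 0.0484
δQ/Q = √(0.0705) = 0.265

26.5%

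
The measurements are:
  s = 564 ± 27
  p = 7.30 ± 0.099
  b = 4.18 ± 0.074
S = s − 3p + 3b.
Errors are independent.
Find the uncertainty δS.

For a sum/difference, combine absolute errors in quadrature:
  (δs)² = 729;  (3·δp)² = 0.0882;  (3·δb)² = 0.0493
δS = √(729) = 27.0

27.0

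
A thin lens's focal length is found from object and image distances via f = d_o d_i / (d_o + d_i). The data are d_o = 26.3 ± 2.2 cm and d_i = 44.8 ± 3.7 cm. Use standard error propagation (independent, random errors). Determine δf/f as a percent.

6.09%

∂f/∂d_o = (d_i/(d_o+d_i))² = 0.397;  ∂f/∂d_i = (d_o/(d_o+d_i))² = 0.137
δf = √((∂f/∂d_o · δd_o)² + (∂f/∂d_i · δd_i)²) = √(0.763 + 0.256) = 1.01 cm
f = 16.6 cm, so δf/f = 1.01/16.6 = 0.0609.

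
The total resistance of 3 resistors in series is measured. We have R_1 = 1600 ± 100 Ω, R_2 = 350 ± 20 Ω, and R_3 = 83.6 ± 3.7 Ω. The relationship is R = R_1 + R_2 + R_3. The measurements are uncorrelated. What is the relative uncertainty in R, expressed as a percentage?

Absolute uncertainties add in quadrature for a linear combination:
  (δR_1)² = 10000;  (δR_2)² = 400;  (δR_3)² = 13.7
δR = √(10400) = 102 Ω
R = 2030 Ω, so δR/R = 102/2030 = 0.0502.

5.02%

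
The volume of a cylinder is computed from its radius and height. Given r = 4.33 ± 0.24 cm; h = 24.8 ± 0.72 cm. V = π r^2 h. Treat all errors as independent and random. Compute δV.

167 cm^3

Since V is a product/quotient, work with relative uncertainties:
  (2·δr/r)² = (2×0.0554)² = 0.0123;  (1·δh/h)² = (1×0.0290)² = 0.000843
δV/V = √(0.0131) = 0.115
V = 1460 cm^3, so δV = 0.115 × 1460 = 167 cm^3.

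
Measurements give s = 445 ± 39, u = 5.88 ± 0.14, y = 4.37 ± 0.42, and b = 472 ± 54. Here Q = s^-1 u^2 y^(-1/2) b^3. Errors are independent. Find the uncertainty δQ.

1.41e+06

Each factor contributes (exponent × relative error)² to (δQ/Q)²:
  (-1·δs/s)² = (-1×0.0876)² = 0.00768;  (2·δu/u)² = (2×0.0238)² = 0.00227;  (−½·δy/y)² = (-0.5×0.0961)² = 0.00231;  (3·δb/b)² = (3×0.114)² = 0.118
δQ/Q = √(0.130) = 0.361
Q = 3.91e+06, so δQ = 0.361 × 3.91e+06 = 1.41e+06.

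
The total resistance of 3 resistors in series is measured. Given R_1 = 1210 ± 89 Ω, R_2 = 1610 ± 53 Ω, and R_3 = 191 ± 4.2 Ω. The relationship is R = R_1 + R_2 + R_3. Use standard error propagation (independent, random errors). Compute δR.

104 Ω

Sums and differences: (δR)² = Σ (cᵢ δxᵢ)².
  (δR_1)² = 7920;  (δR_2)² = 2810;  (δR_3)² = 17.6
δR = √(10700) = 104 Ω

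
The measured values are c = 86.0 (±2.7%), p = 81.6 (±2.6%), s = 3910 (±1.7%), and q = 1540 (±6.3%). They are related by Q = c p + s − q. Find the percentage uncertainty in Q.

3.07%

Let w = c·p = 7020. δw/w = √((1·δc/c)² + (1·δp/p)²) = √(0.000729 + 0.000676) = 0.0375, so δw = 263.
Q = w + s − q: δQ = √(δw² + δs² + δq²) = √(69200 + 4420 + 9410) = 288
Q = 9390, so δQ/Q = 288/9390 = 0.0307.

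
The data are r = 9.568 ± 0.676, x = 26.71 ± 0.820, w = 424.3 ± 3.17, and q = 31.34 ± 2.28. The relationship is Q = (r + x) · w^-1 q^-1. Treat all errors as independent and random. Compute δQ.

0.000215

Let u = r + x = 36.28. δu = √(δr² + δx²) = √(0.457 + 0.672) = 1.06, so δu/u = 0.0293.
Q is then a monomial in u, w, q:
δQ/Q = √((δu/u)² + (-1·δw/w)² + (-1·δq/q)²) = √(0.000858 + 5.58e-05 + 0.00529) = 0.0788
Q = 0.002728, so δQ = 0.0788 × 0.002728 = 0.000215.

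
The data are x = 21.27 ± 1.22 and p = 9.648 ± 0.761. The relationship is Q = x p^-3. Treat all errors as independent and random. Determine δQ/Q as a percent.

Relative error in a monomial: (δQ/Q)² = Σ (nᵢ · δxᵢ/xᵢ)².
  (1·δx/x)² = (1×0.0574)² = 0.00329;  (-3·δp/p)² = (-3×0.0789)² = 0.0560
δQ/Q = √(0.0593) = 0.243

24.3%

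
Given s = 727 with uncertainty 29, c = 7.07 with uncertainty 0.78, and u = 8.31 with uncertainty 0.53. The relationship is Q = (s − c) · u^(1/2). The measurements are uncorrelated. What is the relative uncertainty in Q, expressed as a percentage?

Let w = s − c = 720. δw = √(δs² + δc²) = √(841 + 0.608) = 29.0, so δw/w = 0.0403.
Q is then a monomial in w, u:
δQ/Q = √((δw/w)² + (½·δu/u)²) = √(0.00162 + 0.00102) = 0.0514

5.14%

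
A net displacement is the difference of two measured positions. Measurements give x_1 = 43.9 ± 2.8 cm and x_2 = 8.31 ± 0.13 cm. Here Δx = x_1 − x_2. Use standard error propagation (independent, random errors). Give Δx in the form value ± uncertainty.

Sums and differences: (δΔx)² = Σ (cᵢ δxᵢ)².
  (δx_1)² = 7.84;  (δx_2)² = 0.0169
δΔx = √(7.86) = 2.80 cm
Δx = 35.6 cm.

35.6 ± 2.80 cm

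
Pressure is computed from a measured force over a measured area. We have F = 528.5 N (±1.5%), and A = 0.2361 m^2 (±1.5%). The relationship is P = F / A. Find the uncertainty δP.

Products/powers → add relative errors in quadrature, weighted by exponent:
  (1·δF/F)² = (1×0.0150)² = 0.000225;  (-1·δA/A)² = (-1×0.0150)² = 0.000225
δP/P = √(0.000450) = 0.0212
P = 2238 Pa, so δP = 0.0212 × 2238 = 47.5 Pa.

47.5 Pa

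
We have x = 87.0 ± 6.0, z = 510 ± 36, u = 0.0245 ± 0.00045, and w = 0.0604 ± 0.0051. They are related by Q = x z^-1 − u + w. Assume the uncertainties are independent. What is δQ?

0.0176

Let p = x·z^-1 = 0.171. δp/p = √((1·δx/x)² + (-1·δz/z)²) = √(0.00476 + 0.00498) = 0.0987, so δp = 0.0168.
Q = p − u + w: δQ = √(δp² + δu² + δw²) = √(0.000283 + 2.02e-07 + 2.6e-05) = 0.0176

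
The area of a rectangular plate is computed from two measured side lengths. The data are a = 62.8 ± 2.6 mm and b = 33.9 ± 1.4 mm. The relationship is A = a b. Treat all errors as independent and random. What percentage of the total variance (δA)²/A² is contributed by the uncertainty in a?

(δA/A)² = (1·δa/a)² + (1·δb/b)²
  a term: (1×0.0414)² = 0.00171
  b term: (1×0.0413)² = 0.00171
Total = 0.00342. Share from a = 0.00171/0.00342 = 0.501.

50.1%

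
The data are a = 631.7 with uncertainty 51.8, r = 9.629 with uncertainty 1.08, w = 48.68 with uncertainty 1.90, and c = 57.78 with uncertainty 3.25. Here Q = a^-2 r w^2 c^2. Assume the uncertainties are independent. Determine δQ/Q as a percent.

24.1%

Each factor contributes (exponent × relative error)² to (δQ/Q)²:
  (-2·δa/a)² = (-2×0.0820)² = 0.0269;  (1·δr/r)² = (1×0.112)² = 0.0126;  (2·δw/w)² = (2×0.0390)² = 0.00609;  (2·δc/c)² = (2×0.0562)² = 0.0127
δQ/Q = √(0.0582) = 0.241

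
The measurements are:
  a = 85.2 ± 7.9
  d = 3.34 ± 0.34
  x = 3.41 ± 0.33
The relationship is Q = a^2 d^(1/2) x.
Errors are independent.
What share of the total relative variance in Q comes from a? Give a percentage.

(δQ/Q)² = (2·δa/a)² + (½·δd/d)² + (1·δx/x)²
  a term: (2×0.0927)² = 0.0344
  d term: (0.5×0.102)² = 0.00259
  x term: (1×0.0968)² = 0.00937
Total = 0.0463. Share from a = 0.0344/0.0463 = 0.742.

74.2%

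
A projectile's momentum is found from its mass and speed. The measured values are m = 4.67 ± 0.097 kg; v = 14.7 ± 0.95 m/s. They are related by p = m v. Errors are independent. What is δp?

For a monomial p ∝ m, v, fractional errors add in quadrature:
  (1·δm/m)² = (1×0.0208)² = 0.000431;  (1·δv/v)² = (1×0.0646)² = 0.00418
δp/p = √(0.00461) = 0.0679
p = 68.6 kg·m/s, so δp = 0.0679 × 68.6 = 4.66 kg·m/s.

4.66 kg·m/s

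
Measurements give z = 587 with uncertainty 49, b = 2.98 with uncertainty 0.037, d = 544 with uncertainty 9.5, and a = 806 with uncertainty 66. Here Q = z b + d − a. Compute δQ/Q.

0.109

Let p = z·b = 1750. δp/p = √((1·δz/z)² + (1·δb/b)²) = √(0.00697 + 0.000154) = 0.0844, so δp = 148.
Q = p + d − a: δQ = √(δp² + δd² + δa²) = √(21800 + 90.2 + 4360) = 162
Q = 1490, so δQ/Q = 162/1490 = 0.109.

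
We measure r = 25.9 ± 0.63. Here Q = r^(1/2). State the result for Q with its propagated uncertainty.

5.09 ± 0.0619

Q is a product of powers, so relative uncertainties combine in quadrature:
  (½·δr/r)² = (0.5×0.0243)² = 0.000148
δQ/Q = √(0.000148) = 0.0122
Q = 5.09, so δQ = 0.0122 × 5.09 = 0.0619.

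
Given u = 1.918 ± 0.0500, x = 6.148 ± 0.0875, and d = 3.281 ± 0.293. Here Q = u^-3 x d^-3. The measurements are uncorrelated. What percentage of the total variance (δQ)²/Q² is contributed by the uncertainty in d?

(δQ/Q)² = (-3·δu/u)² + (1·δx/x)² + (-3·δd/d)²
  u term: (-3×0.0261)² = 0.00612
  x term: (1×0.0142)² = 0.000203
  d term: (-3×0.0893)² = 0.0718
Total = 0.0781. Share from d = 0.0718/0.0781 = 0.919.

91.9%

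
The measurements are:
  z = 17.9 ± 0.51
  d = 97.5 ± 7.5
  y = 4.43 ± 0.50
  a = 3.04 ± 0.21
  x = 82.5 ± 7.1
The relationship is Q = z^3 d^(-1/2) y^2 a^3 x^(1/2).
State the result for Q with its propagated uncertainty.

(2.91 ± 0.940) × 10^6

Each factor contributes (exponent × relative error)² to (δQ/Q)²:
  (3·δz/z)² = (3×0.0285)² = 0.00731;  (−½·δd/d)² = (-0.5×0.0769)² = 0.00148;  (2·δy/y)² = (2×0.113)² = 0.0510;  (3·δa/a)² = (3×0.0691)² = 0.0429;  (½·δx/x)² = (0.5×0.0861)² = 0.00185
δQ/Q = √(0.105) = 0.323
Q = 2.91e+06, so δQ = 0.323 × 2.91e+06 = 9.4e+05.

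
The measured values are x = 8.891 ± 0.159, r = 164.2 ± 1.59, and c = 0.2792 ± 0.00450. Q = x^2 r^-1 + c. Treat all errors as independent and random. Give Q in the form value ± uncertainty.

Let p = x^2·r^-1 = 0.4814. δp/p = √((2·δx/x)² + (-1·δr/r)²) = √(0.00128 + 9.38e-05) = 0.0371, so δp = 0.0178.
Q = p + c: δQ = √(δp² + δc²) = √(0.000318 + 2.02e-05) = 0.0184
Q = 0.7606.

0.7606 ± 0.0184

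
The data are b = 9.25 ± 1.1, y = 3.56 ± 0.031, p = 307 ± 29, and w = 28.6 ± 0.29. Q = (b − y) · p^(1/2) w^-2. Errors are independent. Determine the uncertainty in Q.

Let u = b − y = 5.69. δu = √(δb² + δy²) = √(1.21 + 0.000961) = 1.10, so δu/u = 0.193.
Q is then a monomial in u, p, w:
δQ/Q = √((δu/u)² + (½·δp/p)² + (-2·δw/w)²) = √(0.0374 + 0.00223 + 0.000411) = 0.200
Q = 0.122, so δQ = 0.200 × 0.122 = 0.0244.

0.0244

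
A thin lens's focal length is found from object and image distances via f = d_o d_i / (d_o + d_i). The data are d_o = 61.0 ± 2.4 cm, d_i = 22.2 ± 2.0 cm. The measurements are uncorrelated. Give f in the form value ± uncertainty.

16.3 ± 1.09 cm

∂f/∂d_o = (d_i/(d_o+d_i))² = 0.0712;  ∂f/∂d_i = (d_o/(d_o+d_i))² = 0.538
δf = √((∂f/∂d_o · δd_o)² + (∂f/∂d_i · δd_i)²) = √(0.0292 + 1.16) = 1.09 cm
f = 16.3 cm.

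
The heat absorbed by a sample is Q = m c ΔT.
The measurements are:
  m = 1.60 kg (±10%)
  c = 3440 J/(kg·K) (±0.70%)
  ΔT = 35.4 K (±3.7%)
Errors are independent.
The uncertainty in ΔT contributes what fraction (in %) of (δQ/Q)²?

12.0%

(δQ/Q)² = (1·δm/m)² + (1·δc/c)² + (1·δΔT/ΔT)²
  m term: (1×0.100)² = 0.0100
  c term: (1×0.00700)² = 4.9e-05
  ΔT term: (1×0.0370)² = 0.00137
Total = 0.0114. Share from ΔT = 0.00137/0.0114 = 0.120.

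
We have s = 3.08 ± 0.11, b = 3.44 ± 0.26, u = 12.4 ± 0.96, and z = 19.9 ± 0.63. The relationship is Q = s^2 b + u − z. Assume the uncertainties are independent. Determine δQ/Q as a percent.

Let p = s^2·b = 32.6. δp/p = √((2·δs/s)² + (1·δb/b)²) = √(0.00510 + 0.00571) = 0.104, so δp = 3.39.
Q = p + u − z: δQ = √(δp² + δu² + δz²) = √(11.5 + 0.922 + 0.397) = 3.58
Q = 25.1, so δQ/Q = 3.58/25.1 = 0.143.

14.3%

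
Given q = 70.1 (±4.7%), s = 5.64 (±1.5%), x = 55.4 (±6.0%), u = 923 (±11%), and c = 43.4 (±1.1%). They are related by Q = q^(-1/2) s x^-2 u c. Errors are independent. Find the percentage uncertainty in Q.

Each factor contributes (exponent × relative error)² to (δQ/Q)²:
  (−½·δq/q)² = (-0.5×0.0470)² = 0.000552;  (1·δs/s)² = (1×0.0150)² = 0.000225;  (-2·δx/x)² = (-2×0.0600)² = 0.0144;  (1·δu/u)² = (1×0.110)² = 0.0121;  (1·δc/c)² = (1×0.0110)² = 0.000121
δQ/Q = √(0.0274) = 0.166

16.6%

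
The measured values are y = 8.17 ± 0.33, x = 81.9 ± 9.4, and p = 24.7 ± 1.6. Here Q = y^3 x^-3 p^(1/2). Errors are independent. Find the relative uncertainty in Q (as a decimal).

0.366

Since Q is a product/quotient, work with relative uncertainties:
  (3·δy/y)² = (3×0.0404)² = 0.0147;  (-3·δx/x)² = (-3×0.115)² = 0.119;  (½·δp/p)² = (0.5×0.0648)² = 0.00105
δQ/Q = √(0.134) = 0.366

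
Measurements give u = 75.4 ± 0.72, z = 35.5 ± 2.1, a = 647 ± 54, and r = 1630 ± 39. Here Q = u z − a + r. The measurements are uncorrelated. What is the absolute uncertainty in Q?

174

Let p = u·z = 2680. δp/p = √((1·δu/u)² + (1·δz/z)²) = √(9.12e-05 + 0.00350) = 0.0599, so δp = 160.
Q = p − a + r: δQ = √(δp² + δa² + δr²) = √(25700 + 2920 + 1520) = 174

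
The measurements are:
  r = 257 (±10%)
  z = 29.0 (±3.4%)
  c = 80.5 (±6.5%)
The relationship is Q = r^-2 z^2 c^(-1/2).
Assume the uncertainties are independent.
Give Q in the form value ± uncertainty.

0.00142 ± 0.000303

Each factor contributes (exponent × relative error)² to (δQ/Q)²:
  (-2·δr/r)² = (-2×0.100)² = 0.0400;  (2·δz/z)² = (2×0.0340)² = 0.00462;  (−½·δc/c)² = (-0.5×0.0650)² = 0.00106
δQ/Q = √(0.0457) = 0.214
Q = 0.00142, so δQ = 0.214 × 0.00142 = 0.000303.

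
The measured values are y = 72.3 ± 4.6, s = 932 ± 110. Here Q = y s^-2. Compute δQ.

2.03e-05

Q is a product of powers, so relative uncertainties combine in quadrature:
  (1·δy/y)² = (1×0.0636)² = 0.00405;  (-2·δs/s)² = (-2×0.118)² = 0.0557
δQ/Q = √(0.0598) = 0.244
Q = 8.32e-05, so δQ = 0.244 × 8.32e-05 = 2.03e-05.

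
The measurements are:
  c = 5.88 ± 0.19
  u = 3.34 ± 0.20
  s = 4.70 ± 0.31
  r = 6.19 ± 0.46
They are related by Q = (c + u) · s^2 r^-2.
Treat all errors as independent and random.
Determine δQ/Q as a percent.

20.1%

Let w = c + u = 9.22. δw = √(δc² + δu²) = √(0.0361 + 0.0400) = 0.276, so δw/w = 0.0299.
Q is then a monomial in w, s, r:
δQ/Q = √((δw/w)² + (2·δs/s)² + (-2·δr/r)²) = √(0.000895 + 0.0174 + 0.0221) = 0.201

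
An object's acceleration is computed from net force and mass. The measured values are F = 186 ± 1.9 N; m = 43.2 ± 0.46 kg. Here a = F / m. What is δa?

Each factor contributes (exponent × relative error)² to (δa/a)²:
  (1·δF/F)² = (1×0.0102)² = 0.000104;  (-1·δm/m)² = (-1×0.0106)² = 0.000113
δa/a = √(0.000218) = 0.0148
a = 4.31 m/s^2, so δa = 0.0148 × 4.31 = 0.0635 m/s^2.

0.0635 m/s^2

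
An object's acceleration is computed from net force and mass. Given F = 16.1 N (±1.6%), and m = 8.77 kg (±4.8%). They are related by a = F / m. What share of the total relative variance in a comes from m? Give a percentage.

(δa/a)² = (1·δF/F)² + (-1·δm/m)²
  F term: (1×0.0160)² = 0.000256
  m term: (-1×0.0480)² = 0.00230
Total = 0.00256. Share from m = 0.00230/0.00256 = 0.900.

90.0%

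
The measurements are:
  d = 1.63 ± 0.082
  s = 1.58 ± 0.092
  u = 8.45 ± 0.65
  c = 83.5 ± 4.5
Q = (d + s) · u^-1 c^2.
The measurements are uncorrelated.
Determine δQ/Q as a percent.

13.8%

Let w = d + s = 3.21. δw = √(δd² + δs²) = √(0.00672 + 0.00846) = 0.123, so δw/w = 0.0384.
Q is then a monomial in w, u, c:
δQ/Q = √((δw/w)² + (-1·δu/u)² + (2·δc/c)²) = √(0.00147 + 0.00592 + 0.0116) = 0.138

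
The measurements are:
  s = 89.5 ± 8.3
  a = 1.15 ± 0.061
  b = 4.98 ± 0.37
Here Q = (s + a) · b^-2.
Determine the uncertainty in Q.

Let u = s + a = 90.7. δu = √(δs² + δa²) = √(68.9 + 0.00372) = 8.30, so δu/u = 0.0916.
Q is then a monomial in u, b:
δQ/Q = √((δu/u)² + (-2·δb/b)²) = √(0.00838 + 0.0221) = 0.175
Q = 3.66, so δQ = 0.175 × 3.66 = 0.638.

0.638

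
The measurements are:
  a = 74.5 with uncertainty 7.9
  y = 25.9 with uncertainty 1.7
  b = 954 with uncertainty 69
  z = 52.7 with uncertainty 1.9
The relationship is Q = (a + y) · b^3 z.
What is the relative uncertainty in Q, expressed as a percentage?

23.4%

Let u = a + y = 100. δu = √(δa² + δy²) = √(62.4 + 2.89) = 8.08, so δu/u = 0.0805.
Q is then a monomial in u, b, z:
δQ/Q = √((δu/u)² + (3·δb/b)² + (1·δz/z)²) = √(0.00648 + 0.0471 + 0.00130) = 0.234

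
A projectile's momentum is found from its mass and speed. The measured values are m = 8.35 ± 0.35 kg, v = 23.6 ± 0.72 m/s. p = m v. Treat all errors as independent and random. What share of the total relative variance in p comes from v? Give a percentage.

34.6%

(δp/p)² = (1·δm/m)² + (1·δv/v)²
  m term: (1×0.0419)² = 0.00176
  v term: (1×0.0305)² = 0.000931
Total = 0.00269. Share from v = 0.000931/0.00269 = 0.346.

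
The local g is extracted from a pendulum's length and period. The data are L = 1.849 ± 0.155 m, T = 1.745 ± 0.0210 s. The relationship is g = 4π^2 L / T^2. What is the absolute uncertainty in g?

Relative error in a monomial: (δg/g)² = Σ (nᵢ · δxᵢ/xᵢ)².
  (1·δL/L)² = (1×0.0838)² = 0.00703;  (-2·δT/T)² = (-2×0.0120)² = 0.000579
δg/g = √(0.00761) = 0.0872
g = 23.97 m/s^2, so δg = 0.0872 × 23.97 = 2.09 m/s^2.

2.09 m/s^2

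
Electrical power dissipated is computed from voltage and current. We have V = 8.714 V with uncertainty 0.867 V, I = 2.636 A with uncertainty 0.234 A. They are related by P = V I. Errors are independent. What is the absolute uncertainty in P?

P is a product of powers, so relative uncertainties combine in quadrature:
  (1·δV/V)² = (1×0.0995)² = 0.00990;  (1·δI/I)² = (1×0.0888)² = 0.00788
δP/P = √(0.0178) = 0.133
P = 22.97 W, so δP = 0.133 × 22.97 = 3.06 W.

3.06 W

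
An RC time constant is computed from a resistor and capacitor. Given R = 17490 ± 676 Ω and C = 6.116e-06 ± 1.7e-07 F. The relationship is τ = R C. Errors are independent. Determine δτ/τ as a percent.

Products/powers → add relative errors in quadrature, weighted by exponent:
  (1·δR/R)² = (1×0.0387)² = 0.00149;  (1·δC/C)² = (1×0.0278)² = 0.000773
δτ/τ = √(0.00227) = 0.0476

4.76%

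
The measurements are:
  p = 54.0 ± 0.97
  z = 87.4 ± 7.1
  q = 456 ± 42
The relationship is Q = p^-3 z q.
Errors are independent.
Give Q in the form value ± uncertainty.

0.253 ± 0.0339

Relative error in a monomial: (δQ/Q)² = Σ (nᵢ · δxᵢ/xᵢ)².
  (-3·δp/p)² = (-3×0.0180)² = 0.00290;  (1·δz/z)² = (1×0.0812)² = 0.00660;  (1·δq/q)² = (1×0.0921)² = 0.00848
δQ/Q = √(0.0180) = 0.134
Q = 0.253, so δQ = 0.134 × 0.253 = 0.0339.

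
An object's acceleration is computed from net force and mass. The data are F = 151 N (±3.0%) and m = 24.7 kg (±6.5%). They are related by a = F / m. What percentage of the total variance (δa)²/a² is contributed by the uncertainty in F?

17.6%

(δa/a)² = (1·δF/F)² + (-1·δm/m)²
  F term: (1×0.0300)² = 0.000900
  m term: (-1×0.0650)² = 0.00423
Total = 0.00513. Share from F = 0.000900/0.00513 = 0.176.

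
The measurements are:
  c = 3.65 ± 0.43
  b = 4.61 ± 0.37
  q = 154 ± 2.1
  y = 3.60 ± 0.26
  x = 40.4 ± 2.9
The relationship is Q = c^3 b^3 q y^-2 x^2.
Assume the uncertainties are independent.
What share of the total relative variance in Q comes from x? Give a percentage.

(δQ/Q)² = (3·δc/c)² + (3·δb/b)² + (1·δq/q)² + (-2·δy/y)² + (2·δx/x)²
  c term: (3×0.118)² = 0.125
  b term: (3×0.0803)² = 0.0580
  q term: (1×0.0136)² = 0.000186
  y term: (-2×0.0722)² = 0.0209
  x term: (2×0.0718)² = 0.0206
Total = 0.225. Share from x = 0.0206/0.225 = 0.0918.

9.18%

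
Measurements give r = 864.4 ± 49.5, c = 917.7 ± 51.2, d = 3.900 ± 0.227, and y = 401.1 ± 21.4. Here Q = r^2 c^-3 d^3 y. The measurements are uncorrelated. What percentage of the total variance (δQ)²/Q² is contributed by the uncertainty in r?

17.6%

(δQ/Q)² = (2·δr/r)² + (-3·δc/c)² + (3·δd/d)² + (1·δy/y)²
  r term: (2×0.0573)² = 0.0131
  c term: (-3×0.0558)² = 0.0280
  d term: (3×0.0582)² = 0.0305
  y term: (1×0.0534)² = 0.00285
Total = 0.0745. Share from r = 0.0131/0.0745 = 0.176.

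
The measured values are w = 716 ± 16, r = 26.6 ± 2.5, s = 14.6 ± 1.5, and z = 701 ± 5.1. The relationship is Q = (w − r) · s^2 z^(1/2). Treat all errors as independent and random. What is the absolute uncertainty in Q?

8.05e+05

Let u = w − r = 689. δu = √(δw² + δr²) = √(256 + 6.25) = 16.2, so δu/u = 0.0235.
Q is then a monomial in u, s, z:
δQ/Q = √((δu/u)² + (2·δs/s)² + (½·δz/z)²) = √(0.000552 + 0.0422 + 1.32e-05) = 0.207
Q = 3.89e+06, so δQ = 0.207 × 3.89e+06 = 8.05e+05.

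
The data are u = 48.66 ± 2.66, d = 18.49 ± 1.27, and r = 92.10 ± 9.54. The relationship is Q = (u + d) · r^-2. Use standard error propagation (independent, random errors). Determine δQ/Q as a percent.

21.2%

Let w = u + d = 67.15. δw = √(δu² + δd²) = √(7.08 + 1.61) = 2.95, so δw/w = 0.0439.
Q is then a monomial in w, r:
δQ/Q = √((δw/w)² + (-2·δr/r)²) = √(0.00193 + 0.0429) = 0.212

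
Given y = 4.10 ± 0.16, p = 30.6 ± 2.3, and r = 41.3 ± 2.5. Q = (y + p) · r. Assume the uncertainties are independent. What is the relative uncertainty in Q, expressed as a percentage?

Let u = y + p = 34.7. δu = √(δy² + δp²) = √(0.0256 + 5.29) = 2.31, so δu/u = 0.0664.
Q is then a monomial in u, r:
δQ/Q = √((δu/u)² + (1·δr/r)²) = √(0.00441 + 0.00366) = 0.0899

8.99%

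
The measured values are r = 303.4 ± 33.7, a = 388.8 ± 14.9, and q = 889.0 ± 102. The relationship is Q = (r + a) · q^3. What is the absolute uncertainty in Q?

Let u = r + a = 692.2. δu = √(δr² + δa²) = √(1140 + 222) = 36.8, so δu/u = 0.0532.
Q is then a monomial in u, q:
δQ/Q = √((δu/u)² + (3·δq/q)²) = √(0.00283 + 0.118) = 0.348
Q = 4.863e+11, so δQ = 0.348 × 4.863e+11 = 1.69e+11.

1.69e+11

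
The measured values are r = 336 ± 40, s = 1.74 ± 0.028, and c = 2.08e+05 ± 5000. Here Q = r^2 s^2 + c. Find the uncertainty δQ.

82300

Let p = r^2·s^2 = 3.42e+05. δp/p = √((2·δr/r)² + (2·δs/s)²) = √(0.0567 + 0.00104) = 0.240, so δp = 82100.
Q = p + c: δQ = √(δp² + δc²) = √(6.74e+09 + 2.5e+07) = 82300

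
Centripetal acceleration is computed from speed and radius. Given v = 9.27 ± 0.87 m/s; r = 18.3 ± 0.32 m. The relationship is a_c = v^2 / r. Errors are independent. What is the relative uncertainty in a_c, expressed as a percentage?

Relative error in a monomial: (δa_c/a_c)² = Σ (nᵢ · δxᵢ/xᵢ)².
  (2·δv/v)² = (2×0.0939)² = 0.0352;  (-1·δr/r)² = (-1×0.0175)² = 0.000306
δa_c/a_c = √(0.0355) = 0.189

18.9%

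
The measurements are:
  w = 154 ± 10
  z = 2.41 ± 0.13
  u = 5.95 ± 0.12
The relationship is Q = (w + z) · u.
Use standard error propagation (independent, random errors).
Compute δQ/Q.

Let h = w + z = 156. δh = √(δw² + δz²) = √(100 + 0.0169) = 10.0, so δh/h = 0.0639.
Q is then a monomial in h, u:
δQ/Q = √((δh/h)² + (1·δu/u)²) = √(0.00409 + 0.000407) = 0.0670

0.0670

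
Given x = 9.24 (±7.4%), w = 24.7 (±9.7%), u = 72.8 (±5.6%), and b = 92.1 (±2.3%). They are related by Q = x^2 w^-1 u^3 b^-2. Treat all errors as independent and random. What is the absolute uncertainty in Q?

Products/powers → add relative errors in quadrature, weighted by exponent:
  (2·δx/x)² = (2×0.0740)² = 0.0219;  (-1·δw/w)² = (-1×0.0970)² = 0.00941;  (3·δu/u)² = (3×0.0560)² = 0.0282;  (-2·δb/b)² = (-2×0.0230)² = 0.00212
δQ/Q = √(0.0617) = 0.248
Q = 157, so δQ = 0.248 × 157 = 39.0.

39.0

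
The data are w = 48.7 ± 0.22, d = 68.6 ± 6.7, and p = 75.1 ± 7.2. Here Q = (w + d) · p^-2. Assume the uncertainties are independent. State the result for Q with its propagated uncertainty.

0.0208 ± 0.00416

Let u = w + d = 117. δu = √(δw² + δd²) = √(0.0484 + 44.9) = 6.70, so δu/u = 0.0571.
Q is then a monomial in u, p:
δQ/Q = √((δu/u)² + (-2·δp/p)²) = √(0.00327 + 0.0368) = 0.200
Q = 0.0208, so δQ = 0.200 × 0.0208 = 0.00416.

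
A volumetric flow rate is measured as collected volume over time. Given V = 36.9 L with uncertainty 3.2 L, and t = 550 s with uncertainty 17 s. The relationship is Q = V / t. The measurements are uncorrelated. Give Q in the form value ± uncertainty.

0.0671 ± 0.00618 L/s

For a monomial Q ∝ V, t^-1, fractional errors add in quadrature:
  (1·δV/V)² = (1×0.0867)² = 0.00752;  (-1·δt/t)² = (-1×0.0309)² = 0.000955
δQ/Q = √(0.00848) = 0.0921
Q = 0.0671 L/s, so δQ = 0.0921 × 0.0671 = 0.00618 L/s.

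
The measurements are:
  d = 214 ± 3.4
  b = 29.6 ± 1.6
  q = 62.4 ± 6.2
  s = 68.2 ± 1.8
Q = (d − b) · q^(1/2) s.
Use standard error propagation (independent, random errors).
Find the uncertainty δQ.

5940

Let u = d − b = 184. δu = √(δd² + δb²) = √(11.6 + 2.56) = 3.76, so δu/u = 0.0204.
Q is then a monomial in u, q, s:
δQ/Q = √((δu/u)² + (½·δq/q)² + (1·δs/s)²) = √(0.000415 + 0.00247 + 0.000697) = 0.0598
Q = 99300, so δQ = 0.0598 × 99300 = 5940.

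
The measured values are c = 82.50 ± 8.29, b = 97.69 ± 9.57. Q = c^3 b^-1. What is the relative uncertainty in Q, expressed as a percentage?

Products/powers → add relative errors in quadrature, weighted by exponent:
  (3·δc/c)² = (3×0.100)² = 0.0909;  (-1·δb/b)² = (-1×0.0980)² = 0.00960
δQ/Q = √(0.100) = 0.317

31.7%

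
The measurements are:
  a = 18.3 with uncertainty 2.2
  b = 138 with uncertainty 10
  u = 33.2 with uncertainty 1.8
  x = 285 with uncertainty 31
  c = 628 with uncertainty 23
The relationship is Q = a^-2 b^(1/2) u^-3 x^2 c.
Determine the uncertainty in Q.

Since Q is a product/quotient, work with relative uncertainties:
  (-2·δa/a)² = (-2×0.120)² = 0.0578;  (½·δb/b)² = (0.5×0.0725)² = 0.00131;  (-3·δu/u)² = (-3×0.0542)² = 0.0265;  (2·δx/x)² = (2×0.109)² = 0.0473;  (1·δc/c)² = (1×0.0366)² = 0.00134
δQ/Q = √(0.134) = 0.366
Q = 48.9, so δQ = 0.366 × 48.9 = 17.9.

17.9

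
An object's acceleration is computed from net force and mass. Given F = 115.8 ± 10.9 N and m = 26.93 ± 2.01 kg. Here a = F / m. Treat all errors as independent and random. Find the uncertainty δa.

a is a product of powers, so relative uncertainties combine in quadrature:
  (1·δF/F)² = (1×0.0941)² = 0.00886;  (-1·δm/m)² = (-1×0.0746)² = 0.00557
δa/a = √(0.0144) = 0.120
a = 4.300 m/s^2, so δa = 0.120 × 4.300 = 0.517 m/s^2.

0.517 m/s^2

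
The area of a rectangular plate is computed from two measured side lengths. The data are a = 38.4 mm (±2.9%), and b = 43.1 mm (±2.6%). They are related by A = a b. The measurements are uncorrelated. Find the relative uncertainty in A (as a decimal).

0.0389

Relative error in a monomial: (δA/A)² = Σ (nᵢ · δxᵢ/xᵢ)².
  (1·δa/a)² = (1×0.0290)² = 0.000841;  (1·δb/b)² = (1×0.0260)² = 0.000676
δA/A = √(0.00152) = 0.0389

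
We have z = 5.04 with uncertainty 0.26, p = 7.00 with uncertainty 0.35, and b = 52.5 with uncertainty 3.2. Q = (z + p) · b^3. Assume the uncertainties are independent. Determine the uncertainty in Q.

Let u = z + p = 12.0. δu = √(δz² + δp²) = √(0.0676 + 0.122) = 0.436, so δu/u = 0.0362.
Q is then a monomial in u, b:
δQ/Q = √((δu/u)² + (3·δb/b)²) = √(0.00131 + 0.0334) = 0.186
Q = 1.74e+06, so δQ = 0.186 × 1.74e+06 = 3.25e+05.

3.25e+05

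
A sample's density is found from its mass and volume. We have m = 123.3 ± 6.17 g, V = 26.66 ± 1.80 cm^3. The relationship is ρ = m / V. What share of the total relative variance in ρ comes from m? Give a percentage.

35.5%

(δρ/ρ)² = (1·δm/m)² + (-1·δV/V)²
  m term: (1×0.0500)² = 0.00250
  V term: (-1×0.0675)² = 0.00456
Total = 0.00706. Share from m = 0.00250/0.00706 = 0.355.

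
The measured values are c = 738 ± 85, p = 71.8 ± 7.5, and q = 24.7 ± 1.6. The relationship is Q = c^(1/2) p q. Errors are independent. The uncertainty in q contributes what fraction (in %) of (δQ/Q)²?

(δQ/Q)² = (½·δc/c)² + (1·δp/p)² + (1·δq/q)²
  c term: (0.5×0.115)² = 0.00332
  p term: (1×0.104)² = 0.0109
  q term: (1×0.0648)² = 0.00420
Total = 0.0184. Share from q = 0.00420/0.0184 = 0.228.

22.8%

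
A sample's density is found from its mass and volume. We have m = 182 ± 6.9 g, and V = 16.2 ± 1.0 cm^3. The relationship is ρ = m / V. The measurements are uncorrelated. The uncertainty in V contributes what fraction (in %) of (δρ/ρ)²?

72.6%

(δρ/ρ)² = (1·δm/m)² + (-1·δV/V)²
  m term: (1×0.0379)² = 0.00144
  V term: (-1×0.0617)² = 0.00381
Total = 0.00525. Share from V = 0.00381/0.00525 = 0.726.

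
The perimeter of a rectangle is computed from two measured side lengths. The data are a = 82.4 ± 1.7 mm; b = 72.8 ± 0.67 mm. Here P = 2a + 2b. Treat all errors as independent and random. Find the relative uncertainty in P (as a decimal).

P is a linear combination, so absolute uncertainties add in quadrature:
  (2·δa)² = 11.6;  (2·δb)² = 1.80
δP = √(13.4) = 3.65 mm
P = 310 mm, so δP/P = 3.65/310 = 0.0118.

0.0118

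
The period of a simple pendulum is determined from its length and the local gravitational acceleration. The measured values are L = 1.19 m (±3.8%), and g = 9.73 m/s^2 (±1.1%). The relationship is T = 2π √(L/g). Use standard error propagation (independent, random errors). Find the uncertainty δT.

0.0435 s

Relative error in a monomial: (δT/T)² = Σ (nᵢ · δxᵢ/xᵢ)².
  (½·δL/L)² = (0.5×0.0380)² = 0.000361;  (−½·δg/g)² = (-0.5×0.0110)² = 3.03e-05
δT/T = √(0.000391) = 0.0198
T = 2.20 s, so δT = 0.0198 × 2.20 = 0.0435 s.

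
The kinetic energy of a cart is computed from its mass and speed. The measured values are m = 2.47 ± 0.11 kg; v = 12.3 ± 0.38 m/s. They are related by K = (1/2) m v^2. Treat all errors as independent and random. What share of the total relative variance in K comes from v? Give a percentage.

(δK/K)² = (1·δm/m)² + (2·δv/v)²
  m term: (1×0.0445)² = 0.00198
  v term: (2×0.0309)² = 0.00382
Total = 0.00580. Share from v = 0.00382/0.00580 = 0.658.

65.8%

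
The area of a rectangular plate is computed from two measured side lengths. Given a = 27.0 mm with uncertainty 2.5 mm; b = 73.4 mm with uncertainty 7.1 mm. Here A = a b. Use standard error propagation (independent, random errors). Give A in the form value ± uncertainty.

For a monomial A ∝ a, b, fractional errors add in quadrature:
  (1·δa/a)² = (1×0.0926)² = 0.00857;  (1·δb/b)² = (1×0.0967)² = 0.00936
δA/A = √(0.0179) = 0.134
A = 1980 mm^2, so δA = 0.134 × 1980 = 265 mm^2.

1980 ± 265 mm^2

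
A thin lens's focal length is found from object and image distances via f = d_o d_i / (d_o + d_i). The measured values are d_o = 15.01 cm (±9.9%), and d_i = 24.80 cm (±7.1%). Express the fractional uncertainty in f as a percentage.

6.72%

∂f/∂d_o = (d_i/(d_o+d_i))² = 0.388;  ∂f/∂d_i = (d_o/(d_o+d_i))² = 0.142
δf = √((∂f/∂d_o · δd_o)² + (∂f/∂d_i · δd_i)²) = √(0.333 + 0.0627) = 0.629 cm
f = 9.351 cm, so δf/f = 0.629/9.351 = 0.0672.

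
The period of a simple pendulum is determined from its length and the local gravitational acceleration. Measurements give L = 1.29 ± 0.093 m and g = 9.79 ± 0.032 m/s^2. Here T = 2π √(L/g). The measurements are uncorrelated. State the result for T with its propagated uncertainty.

2.28 ± 0.0823 s

T is a product of powers, so relative uncertainties combine in quadrature:
  (½·δL/L)² = (0.5×0.0721)² = 0.00130;  (−½·δg/g)² = (-0.5×0.00327)² = 2.67e-06
δT/T = √(0.00130) = 0.0361
T = 2.28 s, so δT = 0.0361 × 2.28 = 0.0823 s.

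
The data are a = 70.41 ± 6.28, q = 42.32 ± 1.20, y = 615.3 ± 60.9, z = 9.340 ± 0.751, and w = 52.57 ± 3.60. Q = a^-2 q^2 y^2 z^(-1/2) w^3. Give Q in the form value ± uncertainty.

Since Q is a product/quotient, work with relative uncertainties:
  (-2·δa/a)² = (-2×0.0892)² = 0.0318;  (2·δq/q)² = (2×0.0284)² = 0.00322;  (2·δy/y)² = (2×0.0990)² = 0.0392;  (−½·δz/z)² = (-0.5×0.0804)² = 0.00162;  (3·δw/w)² = (3×0.0685)² = 0.0422
δQ/Q = √(0.118) = 0.344
Q = 6.502e+09, so δQ = 0.344 × 6.502e+09 = 2.23e+09.

(6.502 ± 2.23) × 10^9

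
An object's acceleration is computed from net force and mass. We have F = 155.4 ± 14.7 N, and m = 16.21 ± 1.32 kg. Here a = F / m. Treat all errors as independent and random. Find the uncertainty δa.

For a monomial a ∝ F, m^-1, fractional errors add in quadrature:
  (1·δF/F)² = (1×0.0946)² = 0.00895;  (-1·δm/m)² = (-1×0.0814)² = 0.00663
δa/a = √(0.0156) = 0.125
a = 9.587 m/s^2, so δa = 0.125 × 9.587 = 1.20 m/s^2.

1.20 m/s^2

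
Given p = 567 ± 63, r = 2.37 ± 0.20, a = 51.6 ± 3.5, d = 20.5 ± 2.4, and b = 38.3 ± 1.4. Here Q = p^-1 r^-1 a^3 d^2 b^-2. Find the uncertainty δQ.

For a monomial Q ∝ p^-1, r^-1, a^3, d^2, b^-2, fractional errors add in quadrature:
  (-1·δp/p)² = (-1×0.111)² = 0.0123;  (-1·δr/r)² = (-1×0.0844)² = 0.00712;  (3·δa/a)² = (3×0.0678)² = 0.0414;  (2·δd/d)² = (2×0.117)² = 0.0548;  (-2·δb/b)² = (-2×0.0366)² = 0.00534
δQ/Q = √(0.121) = 0.348
Q = 29.3, so δQ = 0.348 × 29.3 = 10.2.

10.2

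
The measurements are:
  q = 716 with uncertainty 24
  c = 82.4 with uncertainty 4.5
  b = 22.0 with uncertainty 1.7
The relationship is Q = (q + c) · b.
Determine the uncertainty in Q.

Let u = q + c = 798. δu = √(δq² + δc²) = √(576 + 20.2) = 24.4, so δu/u = 0.0306.
Q is then a monomial in u, b:
δQ/Q = √((δu/u)² + (1·δb/b)²) = √(0.000935 + 0.00597) = 0.0831
Q = 17600, so δQ = 0.0831 × 17600 = 1460.

1460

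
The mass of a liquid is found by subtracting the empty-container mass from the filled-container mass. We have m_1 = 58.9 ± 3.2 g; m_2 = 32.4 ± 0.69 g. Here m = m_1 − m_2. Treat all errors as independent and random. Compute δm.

Each term contributes (cᵢ δxᵢ)² to (δm)²:
  (δm_1)² = 10.2;  (δm_2)² = 0.476
δm = √(10.7) = 3.27 g

3.27 g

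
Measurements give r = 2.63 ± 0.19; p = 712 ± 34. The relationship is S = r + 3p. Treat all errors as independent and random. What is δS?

102

Each term contributes (cᵢ δxᵢ)² to (δS)²:
  (δr)² = 0.0361;  (3·δp)² = 10400
δS = √(10400) = 102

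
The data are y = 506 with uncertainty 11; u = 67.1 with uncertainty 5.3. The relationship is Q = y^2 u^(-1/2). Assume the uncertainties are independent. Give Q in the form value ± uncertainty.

31300 ± 1840

Q is a product of powers, so relative uncertainties combine in quadrature:
  (2·δy/y)² = (2×0.0217)² = 0.00189;  (−½·δu/u)² = (-0.5×0.0790)² = 0.00156
δQ/Q = √(0.00345) = 0.0587
Q = 31300, so δQ = 0.0587 × 31300 = 1840.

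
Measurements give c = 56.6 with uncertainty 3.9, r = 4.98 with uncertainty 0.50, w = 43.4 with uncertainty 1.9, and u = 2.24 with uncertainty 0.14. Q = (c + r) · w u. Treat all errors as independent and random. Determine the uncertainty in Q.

596

Let h = c + r = 61.6. δh = √(δc² + δr²) = √(15.2 + 0.250) = 3.93, so δh/h = 0.0639.
Q is then a monomial in h, w, u:
δQ/Q = √((δh/h)² + (1·δw/w)² + (1·δu/u)²) = √(0.00408 + 0.00192 + 0.00391) = 0.0995
Q = 5990, so δQ = 0.0995 × 5990 = 596.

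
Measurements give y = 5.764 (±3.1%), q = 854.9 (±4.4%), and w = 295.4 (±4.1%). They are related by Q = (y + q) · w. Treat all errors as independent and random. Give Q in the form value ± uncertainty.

254200 ± 15200

Let u = y + q = 860.7. δu = √(δy² + δq²) = √(0.0319 + 1410) = 37.6, so δu/u = 0.0437.
Q is then a monomial in u, w:
δQ/Q = √((δu/u)² + (1·δw/w)²) = √(0.00191 + 0.00168) = 0.0599
Q = 254200, so δQ = 0.0599 × 254200 = 15200.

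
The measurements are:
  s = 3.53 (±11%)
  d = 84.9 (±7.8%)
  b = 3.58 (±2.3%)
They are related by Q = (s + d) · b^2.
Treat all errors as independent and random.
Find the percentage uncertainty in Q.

Let u = s + d = 88.4. δu = √(δs² + δd²) = √(0.151 + 43.9) = 6.63, so δu/u = 0.0750.
Q is then a monomial in u, b:
δQ/Q = √((δu/u)² + (2·δb/b)²) = √(0.00563 + 0.00212) = 0.0880

8.80%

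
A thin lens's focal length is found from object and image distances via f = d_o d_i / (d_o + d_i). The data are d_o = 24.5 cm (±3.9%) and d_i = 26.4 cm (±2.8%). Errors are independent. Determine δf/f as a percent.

∂f/∂d_o = (d_i/(d_o+d_i))² = 0.269;  ∂f/∂d_i = (d_o/(d_o+d_i))² = 0.232
δf = √((∂f/∂d_o · δd_o)² + (∂f/∂d_i · δd_i)²) = √(0.0661 + 0.0293) = 0.309 cm
f = 12.7 cm, so δf/f = 0.309/12.7 = 0.0243.

2.43%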